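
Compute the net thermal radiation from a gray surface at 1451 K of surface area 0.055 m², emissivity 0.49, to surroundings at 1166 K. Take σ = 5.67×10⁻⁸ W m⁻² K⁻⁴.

Q ≈ 3950 W

Q = εσA(T⁴ − T_s⁴). T⁴ − T_s⁴ = (1451)⁴ − (1166)⁴ = 4.43×10^12 − 1.85×10^12 = 2.58×10^12 K⁴.
Q = 0.49 × 5.67×10⁻⁸ × 0.0550 × 2.58×10^12 = 3950 W.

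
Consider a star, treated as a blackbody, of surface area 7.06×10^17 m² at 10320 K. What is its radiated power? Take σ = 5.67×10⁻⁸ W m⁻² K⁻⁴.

P = σAT⁴ = 5.67×10⁻⁸ × 7.06×10^17 × (10320)⁴ = 5.67×10⁻⁸ × 7.06×10^17 × 1.13×10^16.
P = 4.54×10^26 W.

P ≈ 4.54×10^26 W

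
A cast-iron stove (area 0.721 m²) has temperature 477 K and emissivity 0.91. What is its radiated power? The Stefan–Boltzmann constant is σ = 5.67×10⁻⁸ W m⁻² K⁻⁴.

P ≈ 1930 W

P = εσAT⁴ = 0.91 × 5.67×10⁻⁸ × 0.721 × (477)⁴ = 0.91 × 5.67×10⁻⁸ × 0.721 × 5.18×10^10.
P = 1930 W.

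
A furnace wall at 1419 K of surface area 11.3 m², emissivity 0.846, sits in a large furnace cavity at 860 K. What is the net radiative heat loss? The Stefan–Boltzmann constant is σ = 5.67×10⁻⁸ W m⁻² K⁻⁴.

Q = εσA(T⁴ − T_s⁴). T⁴ − T_s⁴ = (1419)⁴ − (860)⁴ = 4.05×10^12 − 5.47×10^11 = 3.51×10^12 K⁴.
Q = 0.846 × 5.67×10⁻⁸ × 11.3 × 3.51×10^12 = 1.90×10^6 W.

Q ≈ 1.90×10^6 W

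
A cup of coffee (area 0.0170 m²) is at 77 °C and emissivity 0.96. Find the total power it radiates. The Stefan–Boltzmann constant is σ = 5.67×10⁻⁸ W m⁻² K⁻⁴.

P ≈ 13.9 W

77 °C = 350 K.
Stefan–Boltzmann: P = εσAT⁴ = 0.96 × 5.67×10⁻⁸ × 0.0170 × (350)⁴ = 0.96 × 5.67×10⁻⁸ × 0.0170 × 1.50×10^10.
P = 13.9 W.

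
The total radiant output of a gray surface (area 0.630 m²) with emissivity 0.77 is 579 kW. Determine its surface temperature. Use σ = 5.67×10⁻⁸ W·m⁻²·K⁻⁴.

From P = εσAT⁴, T = (P / εσA)^(1/4) = (5.79×10^5 / (0.77 × 5.67×10⁻⁸ × 0.630))^(1/4).
T = (2.11×10^13)^(1/4) = 2140 K.

T ≈ 2140 K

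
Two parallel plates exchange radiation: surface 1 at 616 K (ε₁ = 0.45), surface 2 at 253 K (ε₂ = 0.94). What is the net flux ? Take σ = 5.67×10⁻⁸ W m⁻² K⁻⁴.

q ≈ 3470 W/m²

For two large parallel gray plates, q = σ(T₁⁴ − T₂⁴) / (1/ε₁ + 1/ε₂ − 1).
1/ε₁ + 1/ε₂ − 1 = 1/0.45 + 1/0.94 − 1 = 2.286.
T₁⁴ − T₂⁴ = 1.44×10^11 − 4.10×10^9 = 1.40×10^11 K⁴.
q = 5.67×10⁻⁸ × 1.40×10^11 / 2.286 = 3470 W/m².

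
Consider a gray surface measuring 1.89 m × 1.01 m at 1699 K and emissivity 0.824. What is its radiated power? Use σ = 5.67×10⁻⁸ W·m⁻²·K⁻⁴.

A = 1.89 × 1.01 = 1.91 m².
Stefan–Boltzmann: P = εσAT⁴ = 0.824 × 5.67×10⁻⁸ × 1.91 × (1699)⁴ = 0.824 × 5.67×10⁻⁸ × 1.91 × 8.33×10^12.
P = 7.43×10^5 W.

P ≈ 7.43×10^5 W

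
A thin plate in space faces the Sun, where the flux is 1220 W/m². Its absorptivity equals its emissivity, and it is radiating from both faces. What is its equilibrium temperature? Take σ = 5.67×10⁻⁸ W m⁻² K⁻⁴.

Absorbed flux αS = emitted flux 2εσT⁴ per unit area; with α = ε this gives T = (S/2σ)^(1/4).
T = (1220 / (2 × 5.67×10⁻⁸))^(1/4) = (1.08×10^10)^(1/4).
T = 322 K.

T ≈ 322 K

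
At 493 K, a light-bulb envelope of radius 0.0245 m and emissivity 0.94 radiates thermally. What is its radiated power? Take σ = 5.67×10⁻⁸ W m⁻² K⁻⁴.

P ≈ 23.7 W

A = 4πr² = 4π × (0.0245)² = 7.54×10^-3 m².
P = εσAT⁴ = 0.94 × 5.67×10⁻⁸ × 7.54×10^-3 × (493)⁴ = 0.94 × 5.67×10⁻⁸ × 7.54×10^-3 × 5.91×10^10.
P = 23.7 W.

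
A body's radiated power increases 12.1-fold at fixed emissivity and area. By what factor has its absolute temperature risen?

P ∝ T⁴ ⇒ T ∝ P^(1/4), so T scales by (12.1)^(1/4) = 1.87.

factor ≈ 1.87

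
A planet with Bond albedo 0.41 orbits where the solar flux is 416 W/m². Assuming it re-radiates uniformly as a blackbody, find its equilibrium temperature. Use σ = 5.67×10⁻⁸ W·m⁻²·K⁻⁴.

T ≈ 181 K

Power absorbed = (1−a)S·πR²; power emitted = 4πR²σT⁴. Equating and cancelling πR²:
T = ((1−a)S / 4σ)^(1/4) = (245 / (4 × 5.67×10⁻⁸))^(1/4) = (1.08×10^9)^(1/4).
T = 181 K.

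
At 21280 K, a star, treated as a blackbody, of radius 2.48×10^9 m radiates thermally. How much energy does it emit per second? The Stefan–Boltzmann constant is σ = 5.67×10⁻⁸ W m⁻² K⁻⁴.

P ≈ 8.99×10^29 W

A = 4πr² = 4π × (2.48×10^9)² = 7.73×10^19 m².
P = σAT⁴ = 5.67×10⁻⁸ × 7.73×10^19 × (21280)⁴ = 5.67×10⁻⁸ × 7.73×10^19 × 2.05×10^17.
P = 8.99×10^29 W.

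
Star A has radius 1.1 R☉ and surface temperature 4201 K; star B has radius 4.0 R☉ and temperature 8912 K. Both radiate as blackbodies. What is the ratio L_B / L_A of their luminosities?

L = 4πR²σT⁴ ∝ R²T⁴, so L_B/L_A = (4.0/1.1)² × (8912/4201)⁴ = 13.2 × 20.3 = 268.

L_B/L_A ≈ 268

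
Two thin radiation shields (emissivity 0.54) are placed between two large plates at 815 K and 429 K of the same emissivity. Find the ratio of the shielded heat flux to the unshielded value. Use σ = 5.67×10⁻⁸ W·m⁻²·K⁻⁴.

With N identical shields there are N+1 = 3 gaps in series, each with the same radiative resistance, so the flux falls to 1/(N+1) of its unshielded value.

ratio ≈ 0.333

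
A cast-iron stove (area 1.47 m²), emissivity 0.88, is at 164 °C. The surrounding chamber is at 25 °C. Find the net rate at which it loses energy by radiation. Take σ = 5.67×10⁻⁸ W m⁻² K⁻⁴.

Q ≈ 2100 W

Convert: 164 °C = 437 K; 25 °C = 298 K.
Q = εσA(T⁴ − T_s⁴). T⁴ − T_s⁴ = (437)⁴ − (298)⁴ = 3.65×10^10 − 7.89×10^9 = 2.86×10^10 K⁴.
Q = 0.88 × 5.67×10⁻⁸ × 1.47 × 2.86×10^10 = 2100 W.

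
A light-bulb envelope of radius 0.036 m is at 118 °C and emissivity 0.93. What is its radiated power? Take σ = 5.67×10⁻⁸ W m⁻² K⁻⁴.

A = 4πr² = 4π × (0.036)² = 0.0163 m².
118 °C = 391 K.
P = εσAT⁴ = 0.93 × 5.67×10⁻⁸ × 0.0163 × (391)⁴ = 0.93 × 5.67×10⁻⁸ × 0.0163 × 2.34×10^10.
P = 20.1 W.

P ≈ 20.1 W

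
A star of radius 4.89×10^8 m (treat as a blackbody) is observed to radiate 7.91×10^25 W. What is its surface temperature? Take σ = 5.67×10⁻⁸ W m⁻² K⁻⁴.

T ≈ 4640 K

A = 4πr² = 4π × (4.89×10^8)² = 3.00×10^18 m².
From P = σAT⁴, T = (P / σA)^(1/4) = (7.91×10^25 / (5.67×10⁻⁸ × 3.00×10^18))^(1/4).
T = (4.64×10^14)^(1/4) = 4640 K.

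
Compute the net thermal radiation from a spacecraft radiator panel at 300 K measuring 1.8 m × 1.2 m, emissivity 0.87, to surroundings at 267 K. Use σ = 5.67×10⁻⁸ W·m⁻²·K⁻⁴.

Q ≈ 322 W

A = 1.8 × 1.2 = 2.16 m².
Q = εσA(T⁴ − T_s⁴). T⁴ − T_s⁴ = (300)⁴ − (267)⁴ = 8.10×10^9 − 5.08×10^9 = 3.02×10^9 K⁴.
Q = 0.87 × 5.67×10⁻⁸ × 2.16 × 3.02×10^9 = 322 W.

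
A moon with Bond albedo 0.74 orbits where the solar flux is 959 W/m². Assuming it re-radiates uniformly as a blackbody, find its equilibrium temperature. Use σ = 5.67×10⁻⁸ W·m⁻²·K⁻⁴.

Power absorbed = (1−a)S·πR²; power emitted = 4πR²σT⁴. Equating and cancelling πR²:
T = ((1−a)S / 4σ)^(1/4) = (249 / (4 × 5.67×10⁻⁸))^(1/4) = (1.10×10^9)^(1/4).
T = 182 K.

T ≈ 182 K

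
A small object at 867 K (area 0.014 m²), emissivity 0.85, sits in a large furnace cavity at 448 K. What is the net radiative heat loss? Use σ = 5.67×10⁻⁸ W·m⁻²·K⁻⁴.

Q = εσA(T⁴ − T_s⁴). T⁴ − T_s⁴ = (867)⁴ − (448)⁴ = 5.65×10^11 − 4.03×10^10 = 5.25×10^11 K⁴.
Q = 0.85 × 5.67×10⁻⁸ × 0.0140 × 5.25×10^11 = 354 W.

Q ≈ 354 W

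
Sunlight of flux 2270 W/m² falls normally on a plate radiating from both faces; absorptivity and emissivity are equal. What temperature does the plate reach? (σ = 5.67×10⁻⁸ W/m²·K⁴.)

Absorbed flux αS = emitted flux 2εσT⁴ per unit area; with α = ε this gives T = (S/2σ)^(1/4).
T = (2270 / (2 × 5.67×10⁻⁸))^(1/4) = (2.00×10^10)^(1/4).
T = 376 K.

T ≈ 376 K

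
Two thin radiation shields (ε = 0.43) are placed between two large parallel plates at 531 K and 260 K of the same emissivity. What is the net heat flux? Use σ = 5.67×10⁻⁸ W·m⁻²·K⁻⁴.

q ≈ 388 W/m²

Each of the 3 gaps contributes resistance (2/ε − 1) = 2/0.43 − 1 = 3.651; total = 10.95.
q = σ(T₁⁴ − T₂⁴) / 10.95 = 5.67×10⁻⁸ × 7.49×10^10 / 10.95 = 388 W/m².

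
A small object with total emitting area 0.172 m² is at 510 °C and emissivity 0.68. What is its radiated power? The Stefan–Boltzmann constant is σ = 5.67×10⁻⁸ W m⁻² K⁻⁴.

510 °C = 783 K.
P = εσAT⁴ = 0.68 × 5.67×10⁻⁸ × 0.172 × (783)⁴ = 0.68 × 5.67×10⁻⁸ × 0.172 × 3.76×10^11.
P = 2490 W.

P ≈ 2490 W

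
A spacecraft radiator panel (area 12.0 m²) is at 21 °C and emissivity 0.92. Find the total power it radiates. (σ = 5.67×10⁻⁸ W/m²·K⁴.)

21 °C = 294 K.
Stefan–Boltzmann: P = εσAT⁴ = 0.92 × 5.67×10⁻⁸ × 12.0 × (294)⁴ = 0.92 × 5.67×10⁻⁸ × 12.0 × 7.47×10^9.
P = 4680 W.

P ≈ 4680 W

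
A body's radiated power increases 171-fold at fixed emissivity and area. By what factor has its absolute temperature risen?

P ∝ T⁴ ⇒ T ∝ P^(1/4), so T scales by (171)^(1/4) = 3.62.

factor ≈ 3.62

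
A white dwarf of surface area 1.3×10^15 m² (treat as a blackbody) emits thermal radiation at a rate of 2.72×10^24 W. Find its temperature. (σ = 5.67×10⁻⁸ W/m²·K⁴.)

T ≈ 13900 K

From P = σAT⁴, T = (P / σA)^(1/4) = (2.72×10^24 / (5.67×10⁻⁸ × 1.30×10^15))^(1/4).
T = (3.69×10^16)^(1/4) = 13900 K.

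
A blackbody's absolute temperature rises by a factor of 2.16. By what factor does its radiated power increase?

factor ≈ 21.8

P ∝ T⁴, so the power scales as (2.16)⁴ = 21.8.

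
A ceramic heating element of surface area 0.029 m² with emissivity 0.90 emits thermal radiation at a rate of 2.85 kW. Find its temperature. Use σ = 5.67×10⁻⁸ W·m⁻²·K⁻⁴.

T ≈ 1180 K

From P = εσAT⁴, T = (P / εσA)^(1/4) = (2850 / (0.90 × 5.67×10⁻⁸ × 0.0290))^(1/4).
T = (1.93×10^12)^(1/4) = 1180 K.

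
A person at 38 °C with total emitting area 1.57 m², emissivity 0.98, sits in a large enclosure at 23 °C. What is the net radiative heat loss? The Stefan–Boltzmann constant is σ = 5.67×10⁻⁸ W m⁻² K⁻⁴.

Q ≈ 146 W

Convert: 38 °C = 311 K; 23 °C = 296 K.
Q = εσA(T⁴ − T_s⁴). T⁴ − T_s⁴ = (311)⁴ − (296)⁴ = 9.35×10^9 − 7.68×10^9 = 1.68×10^9 K⁴.
Q = 0.98 × 5.67×10⁻⁸ × 1.57 × 1.68×10^9 = 146 W.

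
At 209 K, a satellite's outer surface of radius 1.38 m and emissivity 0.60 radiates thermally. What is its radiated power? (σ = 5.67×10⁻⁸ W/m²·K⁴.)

A = 4πr² = 4π × (1.38)² = 23.9 m².
P = εσAT⁴ = 0.60 × 5.67×10⁻⁸ × 23.9 × (209)⁴ = 0.60 × 5.67×10⁻⁸ × 23.9 × 1.91×10^9.
P = 1550 W.

P ≈ 1550 W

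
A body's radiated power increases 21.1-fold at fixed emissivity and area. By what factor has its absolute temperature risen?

factor ≈ 2.14

P ∝ T⁴ ⇒ T ∝ P^(1/4), so T scales by (21.1)^(1/4) = 2.14.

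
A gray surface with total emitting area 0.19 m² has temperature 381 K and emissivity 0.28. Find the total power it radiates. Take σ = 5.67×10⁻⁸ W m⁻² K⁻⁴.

P ≈ 63.6 W

P = εσAT⁴ = 0.28 × 5.67×10⁻⁸ × 0.190 × (381)⁴ = 0.28 × 5.67×10⁻⁸ × 0.190 × 2.11×10^10.
P = 63.6 W.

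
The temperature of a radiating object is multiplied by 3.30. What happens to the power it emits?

factor ≈ 119

P ∝ T⁴, so the power scales as (3.30)⁴ = 119.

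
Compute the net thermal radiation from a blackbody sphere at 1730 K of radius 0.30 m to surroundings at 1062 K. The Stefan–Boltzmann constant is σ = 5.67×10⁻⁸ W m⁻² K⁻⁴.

Q ≈ 4.93×10^5 W

A = 4πr² = 4π × (0.30)² = 1.13 m².
Q = σA(T⁴ − T_s⁴). T⁴ − T_s⁴ = (1730)⁴ − (1062)⁴ = 8.96×10^12 − 1.27×10^12 = 7.69×10^12 K⁴.
Q = 5.67×10⁻⁸ × 1.13 × 7.69×10^12 = 4.93×10^5 W.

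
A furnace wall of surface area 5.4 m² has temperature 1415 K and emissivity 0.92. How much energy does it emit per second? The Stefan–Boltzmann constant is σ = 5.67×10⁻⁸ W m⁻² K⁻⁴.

P ≈ 1.13×10^6 W

Stefan–Boltzmann: P = εσAT⁴ = 0.92 × 5.67×10⁻⁸ × 5.40 × (1415)⁴ = 0.92 × 5.67×10⁻⁸ × 5.40 × 4.01×10^12.
P = 1.13×10^6 W.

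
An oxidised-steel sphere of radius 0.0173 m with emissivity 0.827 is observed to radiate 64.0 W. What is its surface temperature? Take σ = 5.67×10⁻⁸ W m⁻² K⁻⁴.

A = 4πr² = 4π × (0.0173)² = 3.76×10^-3 m².
From P = εσAT⁴, T = (P / εσA)^(1/4) = (64.0 / (0.827 × 5.67×10⁻⁸ × 3.76×10^-3))^(1/4).
T = (3.63×10^11)^(1/4) = 776 K.

T ≈ 776 K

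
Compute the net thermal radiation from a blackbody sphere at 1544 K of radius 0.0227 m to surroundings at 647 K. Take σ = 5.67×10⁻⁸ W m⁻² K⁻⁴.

Q ≈ 2020 W

A = 4πr² = 4π × (0.0227)² = 6.48×10^-3 m².
Q = σA(T⁴ − T_s⁴). T⁴ − T_s⁴ = (1544)⁴ − (647)⁴ = 5.68×10^12 − 1.75×10^11 = 5.51×10^12 K⁴.
Q = 5.67×10⁻⁸ × 6.48×10^-3 × 5.51×10^12 = 2020 W.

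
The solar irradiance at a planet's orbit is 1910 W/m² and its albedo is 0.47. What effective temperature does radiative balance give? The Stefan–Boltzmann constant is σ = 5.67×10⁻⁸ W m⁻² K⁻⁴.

Power absorbed = (1−a)S·πR²; power emitted = 4πR²σT⁴. Equating and cancelling πR²:
T = ((1−a)S / 4σ)^(1/4) = (1010 / (4 × 5.67×10⁻⁸))^(1/4) = (4.46×10^9)^(1/4).
T = 258 K.

T ≈ 258 K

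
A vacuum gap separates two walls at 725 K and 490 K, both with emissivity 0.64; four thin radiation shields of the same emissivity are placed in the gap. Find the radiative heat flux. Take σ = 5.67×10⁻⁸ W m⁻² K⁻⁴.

q ≈ 1170 W/m²

Each of the 5 gaps contributes resistance (2/ε − 1) = 2/0.64 − 1 = 2.125; total = 10.62.
q = σ(T₁⁴ − T₂⁴) / 10.62 = 5.67×10⁻⁸ × 2.19×10^11 / 10.62 = 1170 W/m².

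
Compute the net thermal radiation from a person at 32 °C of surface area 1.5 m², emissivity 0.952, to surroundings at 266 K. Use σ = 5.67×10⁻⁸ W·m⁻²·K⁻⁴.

Convert: 32 °C = 305 K.
Q = εσA(T⁴ − T_s⁴). T⁴ − T_s⁴ = (305)⁴ − (266)⁴ = 8.65×10^9 − 5.01×10^9 = 3.65×10^9 K⁴.
Q = 0.952 × 5.67×10⁻⁸ × 1.50 × 3.65×10^9 = 295 W.

Q ≈ 295 W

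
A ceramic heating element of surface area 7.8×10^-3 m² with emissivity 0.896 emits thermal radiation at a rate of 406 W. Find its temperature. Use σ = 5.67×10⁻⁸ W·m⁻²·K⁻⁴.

From P = εσAT⁴, T = (P / εσA)^(1/4) = (406 / (0.896 × 5.67×10⁻⁸ × 7.80×10^-3))^(1/4).
T = (1.02×10^12)^(1/4) = 1010 K.

T ≈ 1010 K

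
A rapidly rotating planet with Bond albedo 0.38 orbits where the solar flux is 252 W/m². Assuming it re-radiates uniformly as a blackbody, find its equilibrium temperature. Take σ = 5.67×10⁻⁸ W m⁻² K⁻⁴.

T ≈ 162 K

Power absorbed = (1−a)S·πR²; power emitted = 4πR²σT⁴. Equating and cancelling πR²:
T = ((1−a)S / 4σ)^(1/4) = (156 / (4 × 5.67×10⁻⁸))^(1/4) = (6.89×10^8)^(1/4).
T = 162 K.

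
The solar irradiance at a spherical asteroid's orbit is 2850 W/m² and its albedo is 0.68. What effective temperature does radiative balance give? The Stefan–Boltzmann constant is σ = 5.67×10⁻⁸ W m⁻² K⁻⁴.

Power absorbed = (1−a)S·πR²; power emitted = 4πR²σT⁴. Equating and cancelling πR²:
T = ((1−a)S / 4σ)^(1/4) = (912 / (4 × 5.67×10⁻⁸))^(1/4) = (4.02×10^9)^(1/4).
T = 252 K.

T ≈ 252 K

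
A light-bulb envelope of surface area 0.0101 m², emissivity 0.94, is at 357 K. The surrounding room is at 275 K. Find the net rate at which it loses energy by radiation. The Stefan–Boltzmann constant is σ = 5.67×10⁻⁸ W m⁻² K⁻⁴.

Q = εσA(T⁴ − T_s⁴). T⁴ − T_s⁴ = (357)⁴ − (275)⁴ = 1.62×10^10 − 5.72×10^9 = 1.05×10^10 K⁴.
Q = 0.94 × 5.67×10⁻⁸ × 0.0101 × 1.05×10^10 = 5.67 W.

Q ≈ 5.67 W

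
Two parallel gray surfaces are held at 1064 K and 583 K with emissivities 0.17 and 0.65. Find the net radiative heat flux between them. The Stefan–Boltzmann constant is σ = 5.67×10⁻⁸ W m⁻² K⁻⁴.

For two large parallel gray plates, q = σ(T₁⁴ − T₂⁴) / (1/ε₁ + 1/ε₂ − 1).
1/ε₁ + 1/ε₂ − 1 = 1/0.17 + 1/0.65 − 1 = 6.421.
T₁⁴ − T₂⁴ = 1.28×10^12 − 1.16×10^11 = 1.17×10^12 K⁴.
q = 5.67×10⁻⁸ × 1.17×10^12 / 6.421 = 10300 W/m².

q ≈ 10300 W/m²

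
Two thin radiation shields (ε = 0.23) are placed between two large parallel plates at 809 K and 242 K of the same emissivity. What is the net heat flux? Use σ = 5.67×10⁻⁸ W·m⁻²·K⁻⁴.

q ≈ 1040 W/m²

Each of the 3 gaps contributes resistance (2/ε − 1) = 2/0.23 − 1 = 7.696; total = 23.09.
q = σ(T₁⁴ − T₂⁴) / 23.09 = 5.67×10⁻⁸ × 4.25×10^11 / 23.09 = 1040 W/m².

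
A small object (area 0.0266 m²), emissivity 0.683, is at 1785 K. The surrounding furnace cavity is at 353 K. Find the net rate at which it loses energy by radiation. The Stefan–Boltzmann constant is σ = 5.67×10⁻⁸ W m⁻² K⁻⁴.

Q = εσA(T⁴ − T_s⁴). T⁴ − T_s⁴ = (1785)⁴ − (353)⁴ = 1.02×10^13 − 1.55×10^10 = 1.01×10^13 K⁴.
Q = 0.683 × 5.67×10⁻⁸ × 0.0266 × 1.01×10^13 = 10400 W.

Q ≈ 10400 W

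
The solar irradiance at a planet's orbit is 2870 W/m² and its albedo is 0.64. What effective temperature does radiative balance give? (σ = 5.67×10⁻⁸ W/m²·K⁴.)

Power absorbed = (1−a)S·πR²; power emitted = 4πR²σT⁴. Equating and cancelling πR²:
T = ((1−a)S / 4σ)^(1/4) = (1030 / (4 × 5.67×10⁻⁸))^(1/4) = (4.56×10^9)^(1/4).
T = 260 K.

T ≈ 260 K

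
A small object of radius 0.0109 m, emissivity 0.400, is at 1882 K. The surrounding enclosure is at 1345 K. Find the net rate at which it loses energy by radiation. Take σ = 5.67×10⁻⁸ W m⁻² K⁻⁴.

Q ≈ 314 W

A = 4πr² = 4π × (0.0109)² = 1.49×10^-3 m².
Q = εσA(T⁴ − T_s⁴). T⁴ − T_s⁴ = (1882)⁴ − (1345)⁴ = 1.25×10^13 − 3.27×10^12 = 9.27×10^12 K⁴.
Q = 0.400 × 5.67×10⁻⁸ × 1.49×10^-3 × 9.27×10^12 = 314 W.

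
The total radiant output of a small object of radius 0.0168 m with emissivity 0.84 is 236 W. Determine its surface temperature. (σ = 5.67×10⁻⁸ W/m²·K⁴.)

A = 4πr² = 4π × (0.0168)² = 3.55×10^-3 m².
From P = εσAT⁴, T = (P / εσA)^(1/4) = (236 / (0.84 × 5.67×10⁻⁸ × 3.55×10^-3))^(1/4).
T = (1.40×10^12)^(1/4) = 1090 K.

T ≈ 1090 K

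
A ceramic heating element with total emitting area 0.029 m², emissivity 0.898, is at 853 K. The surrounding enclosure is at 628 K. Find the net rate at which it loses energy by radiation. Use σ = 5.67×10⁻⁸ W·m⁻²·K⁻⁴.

Q ≈ 552 W

Q = εσA(T⁴ − T_s⁴). T⁴ − T_s⁴ = (853)⁴ − (628)⁴ = 5.29×10^11 − 1.56×10^11 = 3.74×10^11 K⁴.
Q = 0.898 × 5.67×10⁻⁸ × 0.0290 × 3.74×10^11 = 552 W.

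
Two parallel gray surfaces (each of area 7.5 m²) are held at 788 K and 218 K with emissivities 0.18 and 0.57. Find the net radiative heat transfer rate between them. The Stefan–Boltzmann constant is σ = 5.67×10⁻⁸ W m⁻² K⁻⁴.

Q ≈ 25800 W

For two large parallel gray plates, q = σ(T₁⁴ − T₂⁴) / (1/ε₁ + 1/ε₂ − 1).
1/ε₁ + 1/ε₂ − 1 = 1/0.18 + 1/0.57 − 1 = 6.310.
T₁⁴ − T₂⁴ = 3.86×10^11 − 2.26×10^9 = 3.83×10^11 K⁴.
q = 5.67×10⁻⁸ × 3.83×10^11 / 6.310 = 3440 W/m².
Q = q·A = 3440 × 7.5 = 25800 W.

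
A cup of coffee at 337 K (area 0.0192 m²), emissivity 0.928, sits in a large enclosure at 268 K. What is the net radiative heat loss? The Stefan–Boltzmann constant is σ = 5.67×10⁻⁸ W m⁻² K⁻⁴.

Q ≈ 7.82 W

Q = εσA(T⁴ − T_s⁴). T⁴ − T_s⁴ = (337)⁴ − (268)⁴ = 1.29×10^10 − 5.16×10^9 = 7.74×10^9 K⁴.
Q = 0.928 × 5.67×10⁻⁸ × 0.0192 × 7.74×10^9 = 7.82 W.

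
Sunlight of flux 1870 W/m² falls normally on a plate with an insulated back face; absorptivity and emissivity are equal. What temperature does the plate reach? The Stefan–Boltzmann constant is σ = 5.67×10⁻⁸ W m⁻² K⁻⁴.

Absorbed flux αS = emitted flux εσT⁴ (one radiating face); with α = ε, T = (S/σ)^(1/4).
T = (1870 / 5.67×10⁻⁸)^(1/4) = (3.30×10^10)^(1/4).
T = 426 K.

T ≈ 426 K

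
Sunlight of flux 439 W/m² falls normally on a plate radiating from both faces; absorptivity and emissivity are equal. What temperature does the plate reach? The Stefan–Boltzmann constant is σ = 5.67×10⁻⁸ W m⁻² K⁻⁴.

T ≈ 249 K

Absorbed flux αS = emitted flux 2εσT⁴ per unit area; with α = ε this gives T = (S/2σ)^(1/4).
T = (439 / (2 × 5.67×10⁻⁸))^(1/4) = (3.87×10^9)^(1/4).
T = 249 K.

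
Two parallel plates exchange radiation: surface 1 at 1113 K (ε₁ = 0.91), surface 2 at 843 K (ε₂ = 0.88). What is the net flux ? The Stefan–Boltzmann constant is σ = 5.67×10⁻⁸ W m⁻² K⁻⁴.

For two large parallel gray plates, q = σ(T₁⁴ − T₂⁴) / (1/ε₁ + 1/ε₂ − 1).
1/ε₁ + 1/ε₂ − 1 = 1/0.91 + 1/0.88 − 1 = 1.235.
T₁⁴ − T₂⁴ = 1.53×10^12 − 5.05×10^11 = 1.03×10^12 K⁴.
q = 5.67×10⁻⁸ × 1.03×10^12 / 1.235 = 47300 W/m².

q ≈ 47300 W/m²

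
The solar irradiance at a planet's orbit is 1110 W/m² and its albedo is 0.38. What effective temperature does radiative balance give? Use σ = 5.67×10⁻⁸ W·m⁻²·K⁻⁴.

T ≈ 235 K

Power absorbed = (1−a)S·πR²; power emitted = 4πR²σT⁴. Equating and cancelling πR²:
T = ((1−a)S / 4σ)^(1/4) = (688 / (4 × 5.67×10⁻⁸))^(1/4) = (3.03×10^9)^(1/4).
T = 235 K.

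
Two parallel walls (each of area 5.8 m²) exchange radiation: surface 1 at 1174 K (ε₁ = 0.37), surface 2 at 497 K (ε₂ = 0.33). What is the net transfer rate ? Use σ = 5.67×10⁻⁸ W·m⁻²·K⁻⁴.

For two large parallel gray plates, q = σ(T₁⁴ − T₂⁴) / (1/ε₁ + 1/ε₂ − 1).
1/ε₁ + 1/ε₂ − 1 = 1/0.37 + 1/0.33 − 1 = 4.733.
T₁⁴ − T₂⁴ = 1.90×10^12 − 6.10×10^10 = 1.84×10^12 K⁴.
q = 5.67×10⁻⁸ × 1.84×10^12 / 4.733 = 22000 W/m².
Q = q·A = 22000 × 5.8 = 1.28×10^5 W.

Q ≈ 1.28×10^5 W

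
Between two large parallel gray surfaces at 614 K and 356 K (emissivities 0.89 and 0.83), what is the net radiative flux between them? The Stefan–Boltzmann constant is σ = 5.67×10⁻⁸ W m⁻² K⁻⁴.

q ≈ 5380 W/m²

For two large parallel gray plates, q = σ(T₁⁴ − T₂⁴) / (1/ε₁ + 1/ε₂ − 1).
1/ε₁ + 1/ε₂ − 1 = 1/0.89 + 1/0.83 − 1 = 1.328.
T₁⁴ − T₂⁴ = 1.42×10^11 − 1.61×10^10 = 1.26×10^11 K⁴.
q = 5.67×10⁻⁸ × 1.26×10^11 / 1.328 = 5380 W/m².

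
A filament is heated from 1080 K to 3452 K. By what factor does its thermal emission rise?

P ∝ T⁴, so the ratio is (3452/1080)⁴ = (3.196)⁴ = 104.

ratio ≈ 104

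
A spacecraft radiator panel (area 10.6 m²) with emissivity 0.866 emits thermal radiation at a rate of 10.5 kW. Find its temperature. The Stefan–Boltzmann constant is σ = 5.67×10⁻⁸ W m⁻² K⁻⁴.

From P = εσAT⁴, T = (P / εσA)^(1/4) = (10500 / (0.866 × 5.67×10⁻⁸ × 10.6))^(1/4).
T = (2.02×10^10)^(1/4) = 377 K.

T ≈ 377 K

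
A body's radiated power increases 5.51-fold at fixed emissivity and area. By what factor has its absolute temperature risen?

factor ≈ 1.53

P ∝ T⁴ ⇒ T ∝ P^(1/4), so T scales by (5.51)^(1/4) = 1.53.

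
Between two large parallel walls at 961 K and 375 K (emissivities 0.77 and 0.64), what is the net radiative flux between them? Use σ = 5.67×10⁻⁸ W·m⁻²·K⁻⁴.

For two large parallel gray plates, q = σ(T₁⁴ − T₂⁴) / (1/ε₁ + 1/ε₂ − 1).
1/ε₁ + 1/ε₂ − 1 = 1/0.77 + 1/0.64 − 1 = 1.861.
T₁⁴ − T₂⁴ = 8.53×10^11 − 1.98×10^10 = 8.33×10^11 K⁴.
q = 5.67×10⁻⁸ × 8.33×10^11 / 1.861 = 25400 W/m².

q ≈ 25400 W/m²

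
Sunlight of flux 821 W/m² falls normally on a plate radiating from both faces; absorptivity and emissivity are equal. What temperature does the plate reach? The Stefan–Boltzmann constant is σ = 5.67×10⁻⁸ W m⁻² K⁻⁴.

T ≈ 292 K

Absorbed flux αS = emitted flux 2εσT⁴ per unit area; with α = ε this gives T = (S/2σ)^(1/4).
T = (821 / (2 × 5.67×10⁻⁸))^(1/4) = (7.24×10^9)^(1/4).
T = 292 K.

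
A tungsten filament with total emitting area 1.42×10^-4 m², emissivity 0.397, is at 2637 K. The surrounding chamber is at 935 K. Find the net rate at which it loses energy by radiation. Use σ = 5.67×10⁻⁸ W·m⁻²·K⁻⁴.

Q ≈ 152 W

Q = εσA(T⁴ − T_s⁴). T⁴ − T_s⁴ = (2637)⁴ − (935)⁴ = 4.84×10^13 − 7.64×10^11 = 4.76×10^13 K⁴.
Q = 0.397 × 5.67×10⁻⁸ × 1.42×10^-4 × 4.76×10^13 = 152 W.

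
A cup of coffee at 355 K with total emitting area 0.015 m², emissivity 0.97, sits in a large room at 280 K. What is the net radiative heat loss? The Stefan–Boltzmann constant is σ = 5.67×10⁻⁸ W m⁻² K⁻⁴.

Q ≈ 8.03 W

Q = εσA(T⁴ − T_s⁴). T⁴ − T_s⁴ = (355)⁴ − (280)⁴ = 1.59×10^10 − 6.15×10^9 = 9.74×10^9 K⁴.
Q = 0.97 × 5.67×10⁻⁸ × 0.0150 × 9.74×10^9 = 8.03 W.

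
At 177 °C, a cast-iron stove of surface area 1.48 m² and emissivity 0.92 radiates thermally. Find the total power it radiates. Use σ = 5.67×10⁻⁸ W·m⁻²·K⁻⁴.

P ≈ 3170 W

177 °C = 450 K.
P = εσAT⁴ = 0.92 × 5.67×10⁻⁸ × 1.48 × (450)⁴ = 0.92 × 5.67×10⁻⁸ × 1.48 × 4.10×10^10.
P = 3170 W.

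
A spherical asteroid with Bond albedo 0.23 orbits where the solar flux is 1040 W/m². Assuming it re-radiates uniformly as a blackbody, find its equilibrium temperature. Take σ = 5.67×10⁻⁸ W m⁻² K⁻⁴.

Power absorbed = (1−a)S·πR²; power emitted = 4πR²σT⁴. Equating and cancelling πR²:
T = ((1−a)S / 4σ)^(1/4) = (801 / (4 × 5.67×10⁻⁸))^(1/4) = (3.53×10^9)^(1/4).
T = 244 K.

T ≈ 244 K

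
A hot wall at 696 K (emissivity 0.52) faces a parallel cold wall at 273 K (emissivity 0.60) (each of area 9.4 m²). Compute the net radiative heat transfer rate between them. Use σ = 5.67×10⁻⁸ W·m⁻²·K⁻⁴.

Q ≈ 47200 W

For two large parallel gray plates, q = σ(T₁⁴ − T₂⁴) / (1/ε₁ + 1/ε₂ − 1).
1/ε₁ + 1/ε₂ − 1 = 1/0.52 + 1/0.60 − 1 = 2.590.
T₁⁴ − T₂⁴ = 2.35×10^11 − 5.55×10^9 = 2.29×10^11 K⁴.
q = 5.67×10⁻⁸ × 2.29×10^11 / 2.590 = 5020 W/m².
Q = q·A = 5020 × 9.4 = 47200 W.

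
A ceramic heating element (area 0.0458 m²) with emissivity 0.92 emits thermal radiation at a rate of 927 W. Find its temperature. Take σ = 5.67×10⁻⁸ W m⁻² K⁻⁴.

T ≈ 789 K

From P = εσAT⁴, T = (P / εσA)^(1/4) = (927 / (0.92 × 5.67×10⁻⁸ × 0.0458))^(1/4).
T = (3.88×10^11)^(1/4) = 789 K.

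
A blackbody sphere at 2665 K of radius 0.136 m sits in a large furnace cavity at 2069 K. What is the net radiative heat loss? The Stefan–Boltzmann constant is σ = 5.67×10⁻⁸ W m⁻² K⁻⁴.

Q ≈ 4.23×10^5 W

A = 4πr² = 4π × (0.136)² = 0.232 m².
Q = σA(T⁴ − T_s⁴). T⁴ − T_s⁴ = (2665)⁴ − (2069)⁴ = 5.04×10^13 − 1.83×10^13 = 3.21×10^13 K⁴.
Q = 5.67×10⁻⁸ × 0.232 × 3.21×10^13 = 4.23×10^5 W.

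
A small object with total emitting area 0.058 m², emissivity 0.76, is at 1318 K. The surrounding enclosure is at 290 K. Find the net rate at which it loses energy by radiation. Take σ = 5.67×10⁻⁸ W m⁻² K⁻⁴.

Q = εσA(T⁴ − T_s⁴). T⁴ − T_s⁴ = (1318)⁴ − (290)⁴ = 3.02×10^12 − 7.07×10^9 = 3.01×10^12 K⁴.
Q = 0.76 × 5.67×10⁻⁸ × 0.0580 × 3.01×10^12 = 7520 W.

Q ≈ 7520 W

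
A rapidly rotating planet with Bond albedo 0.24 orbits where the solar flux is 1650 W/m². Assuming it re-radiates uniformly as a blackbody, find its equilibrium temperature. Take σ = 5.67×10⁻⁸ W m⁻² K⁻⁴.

T ≈ 273 K

Power absorbed = (1−a)S·πR²; power emitted = 4πR²σT⁴. Equating and cancelling πR²:
T = ((1−a)S / 4σ)^(1/4) = (1250 / (4 × 5.67×10⁻⁸))^(1/4) = (5.53×10^9)^(1/4).
T = 273 K.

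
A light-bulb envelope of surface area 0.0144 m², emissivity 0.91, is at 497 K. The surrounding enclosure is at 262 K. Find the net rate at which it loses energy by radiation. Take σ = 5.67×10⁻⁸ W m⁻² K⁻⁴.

Q ≈ 41.8 W

Q = εσA(T⁴ − T_s⁴). T⁴ − T_s⁴ = (497)⁴ − (262)⁴ = 6.10×10^10 − 4.71×10^9 = 5.63×10^10 K⁴.
Q = 0.91 × 5.67×10⁻⁸ × 0.0144 × 5.63×10^10 = 41.8 W.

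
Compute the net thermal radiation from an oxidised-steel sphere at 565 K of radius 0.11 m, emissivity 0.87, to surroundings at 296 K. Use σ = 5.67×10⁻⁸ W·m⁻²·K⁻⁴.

Q ≈ 707 W

A = 4πr² = 4π × (0.11)² = 0.152 m².
Q = εσA(T⁴ − T_s⁴). T⁴ − T_s⁴ = (565)⁴ − (296)⁴ = 1.02×10^11 − 7.68×10^9 = 9.42×10^10 K⁴.
Q = 0.87 × 5.67×10⁻⁸ × 0.152 × 9.42×10^10 = 707 W.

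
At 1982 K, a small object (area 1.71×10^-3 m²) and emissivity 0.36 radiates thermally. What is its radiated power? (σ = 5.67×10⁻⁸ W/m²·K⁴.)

P ≈ 539 W

Stefan–Boltzmann: P = εσAT⁴ = 0.36 × 5.67×10⁻⁸ × 1.71×10^-3 × (1982)⁴ = 0.36 × 5.67×10⁻⁸ × 1.71×10^-3 × 1.54×10^13.
P = 539 W.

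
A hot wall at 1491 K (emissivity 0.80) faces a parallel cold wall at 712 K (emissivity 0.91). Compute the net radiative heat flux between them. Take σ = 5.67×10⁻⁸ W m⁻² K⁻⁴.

q ≈ 1.97×10^5 W/m²

For two large parallel gray plates, q = σ(T₁⁴ − T₂⁴) / (1/ε₁ + 1/ε₂ − 1).
1/ε₁ + 1/ε₂ − 1 = 1/0.80 + 1/0.91 − 1 = 1.349.
T₁⁴ − T₂⁴ = 4.94×10^12 − 2.57×10^11 = 4.69×10^12 K⁴.
q = 5.67×10⁻⁸ × 4.69×10^12 / 1.349 = 1.97×10^5 W/m².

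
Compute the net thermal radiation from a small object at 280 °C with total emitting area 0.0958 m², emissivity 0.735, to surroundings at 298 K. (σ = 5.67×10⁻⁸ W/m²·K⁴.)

Q ≈ 342 W

Convert: 280 °C = 553 K.
Q = εσA(T⁴ − T_s⁴). T⁴ − T_s⁴ = (553)⁴ − (298)⁴ = 9.35×10^10 − 7.89×10^9 = 8.56×10^10 K⁴.
Q = 0.735 × 5.67×10⁻⁸ × 0.0958 × 8.56×10^10 = 342 W.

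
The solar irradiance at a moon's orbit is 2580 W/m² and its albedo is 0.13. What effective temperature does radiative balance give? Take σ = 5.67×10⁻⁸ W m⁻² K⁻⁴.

T ≈ 315 K

Power absorbed = (1−a)S·πR²; power emitted = 4πR²σT⁴. Equating and cancelling πR²:
T = ((1−a)S / 4σ)^(1/4) = (2240 / (4 × 5.67×10⁻⁸))^(1/4) = (9.90×10^9)^(1/4).
T = 315 K.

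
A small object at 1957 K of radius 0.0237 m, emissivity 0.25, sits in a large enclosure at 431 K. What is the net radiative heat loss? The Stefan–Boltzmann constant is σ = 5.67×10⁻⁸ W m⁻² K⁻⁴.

Q ≈ 1460 W

A = 4πr² = 4π × (0.0237)² = 7.06×10^-3 m².
Q = εσA(T⁴ − T_s⁴). T⁴ − T_s⁴ = (1957)⁴ − (431)⁴ = 1.47×10^13 − 3.45×10^10 = 1.46×10^13 K⁴.
Q = 0.25 × 5.67×10⁻⁸ × 7.06×10^-3 × 1.46×10^13 = 1460 W.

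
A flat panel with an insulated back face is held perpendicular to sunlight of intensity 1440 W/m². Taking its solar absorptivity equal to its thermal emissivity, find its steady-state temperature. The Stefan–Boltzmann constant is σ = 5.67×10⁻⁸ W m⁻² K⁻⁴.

Absorbed flux αS = emitted flux εσT⁴ (one radiating face); with α = ε, T = (S/σ)^(1/4).
T = (1440 / 5.67×10⁻⁸)^(1/4) = (2.54×10^10)^(1/4).
T = 399 K.

T ≈ 399 K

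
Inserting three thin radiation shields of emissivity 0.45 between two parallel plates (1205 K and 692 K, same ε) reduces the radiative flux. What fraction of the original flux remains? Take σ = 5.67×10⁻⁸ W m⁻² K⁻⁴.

ratio ≈ 0.250

With N identical shields there are N+1 = 4 gaps in series, each with the same radiative resistance, so the flux falls to 1/(N+1) of its unshielded value.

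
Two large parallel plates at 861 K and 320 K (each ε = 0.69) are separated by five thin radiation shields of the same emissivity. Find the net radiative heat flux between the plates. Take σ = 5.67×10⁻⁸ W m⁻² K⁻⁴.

q ≈ 2680 W/m²

Each of the 6 gaps contributes resistance (2/ε − 1) = 2/0.69 − 1 = 1.899; total = 11.39.
q = σ(T₁⁴ − T₂⁴) / 11.39 = 5.67×10⁻⁸ × 5.39×10^11 / 11.39 = 2680 W/m².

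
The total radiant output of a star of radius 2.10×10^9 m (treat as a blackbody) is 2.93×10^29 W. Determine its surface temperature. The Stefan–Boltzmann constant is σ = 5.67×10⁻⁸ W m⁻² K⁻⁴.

A = 4πr² = 4π × (2.10×10^9)² = 5.54×10^19 m².
From P = σAT⁴, T = (P / σA)^(1/4) = (2.93×10^29 / (5.67×10⁻⁸ × 5.54×10^19))^(1/4).
T = (9.32×10^16)^(1/4) = 17500 K.

T ≈ 17500 K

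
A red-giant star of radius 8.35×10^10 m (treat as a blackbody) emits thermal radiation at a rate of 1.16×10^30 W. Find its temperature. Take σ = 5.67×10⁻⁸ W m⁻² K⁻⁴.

T ≈ 3910 K

A = 4πr² = 4π × (8.35×10^10)² = 8.76×10^22 m².
From P = σAT⁴, T = (P / σA)^(1/4) = (1.16×10^30 / (5.67×10⁻⁸ × 8.76×10^22))^(1/4).
T = (2.34×10^14)^(1/4) = 3910 K.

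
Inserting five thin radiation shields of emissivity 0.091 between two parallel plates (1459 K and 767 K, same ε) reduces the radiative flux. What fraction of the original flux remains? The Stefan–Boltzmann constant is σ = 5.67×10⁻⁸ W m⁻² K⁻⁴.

ratio ≈ 0.167

With N identical shields there are N+1 = 6 gaps in series, each with the same radiative resistance, so the flux falls to 1/(N+1) of its unshielded value.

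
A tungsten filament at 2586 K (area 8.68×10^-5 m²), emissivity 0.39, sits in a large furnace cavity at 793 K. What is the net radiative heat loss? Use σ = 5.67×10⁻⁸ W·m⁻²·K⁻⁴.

Q ≈ 85.1 W

Q = εσA(T⁴ − T_s⁴). T⁴ − T_s⁴ = (2586)⁴ − (793)⁴ = 4.47×10^13 − 3.95×10^11 = 4.43×10^13 K⁴.
Q = 0.39 × 5.67×10⁻⁸ × 8.68×10^-5 × 4.43×10^13 = 85.1 W.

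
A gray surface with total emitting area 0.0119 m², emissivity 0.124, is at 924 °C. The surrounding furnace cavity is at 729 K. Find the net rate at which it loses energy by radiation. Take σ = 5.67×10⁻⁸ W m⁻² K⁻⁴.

Convert: 924 °C = 1197 K.
Q = εσA(T⁴ − T_s⁴). T⁴ − T_s⁴ = (1197)⁴ − (729)⁴ = 2.05×10^12 − 2.82×10^11 = 1.77×10^12 K⁴.
Q = 0.124 × 5.67×10⁻⁸ × 0.0119 × 1.77×10^12 = 148 W.

Q ≈ 148 W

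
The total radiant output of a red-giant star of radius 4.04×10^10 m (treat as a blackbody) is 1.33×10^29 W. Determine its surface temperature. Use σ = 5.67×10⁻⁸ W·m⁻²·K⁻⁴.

A = 4πr² = 4π × (4.04×10^10)² = 2.05×10^22 m².
From P = σAT⁴, T = (P / σA)^(1/4) = (1.33×10^29 / (5.67×10⁻⁸ × 2.05×10^22))^(1/4).
T = (1.14×10^14)^(1/4) = 3270 K.

T ≈ 3270 K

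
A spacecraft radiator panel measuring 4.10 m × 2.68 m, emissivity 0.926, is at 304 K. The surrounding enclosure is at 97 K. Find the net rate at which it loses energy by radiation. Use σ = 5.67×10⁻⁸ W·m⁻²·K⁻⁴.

Q ≈ 4880 W

A = 4.10 × 2.68 = 11.0 m².
Q = εσA(T⁴ − T_s⁴). T⁴ − T_s⁴ = (304)⁴ − (97)⁴ = 8.54×10^9 − 8.85×10^7 = 8.45×10^9 K⁴.
Q = 0.926 × 5.67×10⁻⁸ × 11.0 × 8.45×10^9 = 4880 W.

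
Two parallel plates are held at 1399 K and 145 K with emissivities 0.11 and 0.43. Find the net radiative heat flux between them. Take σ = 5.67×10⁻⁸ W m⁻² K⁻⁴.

q ≈ 20800 W/m²

For two large parallel gray plates, q = σ(T₁⁴ − T₂⁴) / (1/ε₁ + 1/ε₂ − 1).
1/ε₁ + 1/ε₂ − 1 = 1/0.11 + 1/0.43 − 1 = 10.42.
T₁⁴ − T₂⁴ = 3.83×10^12 − 4.42×10^8 = 3.83×10^12 K⁴.
q = 5.67×10⁻⁸ × 3.83×10^12 / 10.42 = 20800 W/m².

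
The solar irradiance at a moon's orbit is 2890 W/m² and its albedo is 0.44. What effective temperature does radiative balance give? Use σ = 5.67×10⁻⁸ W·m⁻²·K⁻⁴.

Power absorbed = (1−a)S·πR²; power emitted = 4πR²σT⁴. Equating and cancelling πR²:
T = ((1−a)S / 4σ)^(1/4) = (1620 / (4 × 5.67×10⁻⁸))^(1/4) = (7.14×10^9)^(1/4).
T = 291 K.

T ≈ 291 K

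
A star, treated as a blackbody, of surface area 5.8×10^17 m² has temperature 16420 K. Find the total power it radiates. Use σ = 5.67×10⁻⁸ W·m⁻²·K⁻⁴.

P = σAT⁴ = 5.67×10⁻⁸ × 5.80×10^17 × (16420)⁴ = 5.67×10⁻⁸ × 5.80×10^17 × 7.27×10^16.
P = 2.39×10^27 W.

P ≈ 2.39×10^27 W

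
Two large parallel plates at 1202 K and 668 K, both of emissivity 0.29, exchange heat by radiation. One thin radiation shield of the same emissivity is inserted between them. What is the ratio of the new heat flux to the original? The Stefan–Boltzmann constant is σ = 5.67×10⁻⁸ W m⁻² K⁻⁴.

ratio ≈ 0.500

With N identical shields there are N+1 = 2 gaps in series, each with the same radiative resistance, so the flux falls to 1/(N+1) of its unshielded value.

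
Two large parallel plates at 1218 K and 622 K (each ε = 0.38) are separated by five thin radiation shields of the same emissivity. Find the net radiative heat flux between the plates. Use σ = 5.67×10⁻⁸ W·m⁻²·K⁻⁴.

Each of the 6 gaps contributes resistance (2/ε − 1) = 2/0.38 − 1 = 4.263; total = 25.58.
q = σ(T₁⁴ − T₂⁴) / 25.58 = 5.67×10⁻⁸ × 2.05×10^12 / 25.58 = 4550 W/m².

q ≈ 4550 W/m²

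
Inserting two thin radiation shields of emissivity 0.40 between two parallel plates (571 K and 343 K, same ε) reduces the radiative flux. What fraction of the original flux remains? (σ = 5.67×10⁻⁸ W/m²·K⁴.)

With N identical shields there are N+1 = 3 gaps in series, each with the same radiative resistance, so the flux falls to 1/(N+1) of its unshielded value.

ratio ≈ 0.333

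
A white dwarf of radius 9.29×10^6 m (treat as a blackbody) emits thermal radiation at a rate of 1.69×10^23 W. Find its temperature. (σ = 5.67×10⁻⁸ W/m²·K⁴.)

A = 4πr² = 4π × (9.29×10^6)² = 1.08×10^15 m².
From P = σAT⁴, T = (P / σA)^(1/4) = (1.69×10^23 / (5.67×10⁻⁸ × 1.08×10^15))^(1/4).
T = (2.75×10^15)^(1/4) = 7240 K.

T ≈ 7240 K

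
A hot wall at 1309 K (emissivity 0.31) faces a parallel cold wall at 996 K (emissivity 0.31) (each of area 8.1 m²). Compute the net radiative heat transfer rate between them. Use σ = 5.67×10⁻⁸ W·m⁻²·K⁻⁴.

Q ≈ 1.64×10^5 W

For two large parallel gray plates, q = σ(T₁⁴ − T₂⁴) / (1/ε₁ + 1/ε₂ − 1).
1/ε₁ + 1/ε₂ − 1 = 1/0.31 + 1/0.31 − 1 = 5.452.
T₁⁴ − T₂⁴ = 2.94×10^12 − 9.84×10^11 = 1.95×10^12 K⁴.
q = 5.67×10⁻⁸ × 1.95×10^12 / 5.452 = 20300 W/m².
Q = q·A = 20300 × 8.1 = 1.64×10^5 W.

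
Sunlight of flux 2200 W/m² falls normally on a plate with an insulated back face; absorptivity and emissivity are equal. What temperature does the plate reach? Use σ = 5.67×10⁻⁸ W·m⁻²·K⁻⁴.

T ≈ 444 K

Absorbed flux αS = emitted flux εσT⁴ (one radiating face); with α = ε, T = (S/σ)^(1/4).
T = (2200 / 5.67×10⁻⁸)^(1/4) = (3.88×10^10)^(1/4).
T = 444 K.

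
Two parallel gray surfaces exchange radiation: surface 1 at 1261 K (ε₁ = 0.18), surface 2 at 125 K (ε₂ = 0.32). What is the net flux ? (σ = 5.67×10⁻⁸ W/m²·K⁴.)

q ≈ 18700 W/m²

For two large parallel gray plates, q = σ(T₁⁴ − T₂⁴) / (1/ε₁ + 1/ε₂ − 1).
1/ε₁ + 1/ε₂ − 1 = 1/0.18 + 1/0.32 − 1 = 7.681.
T₁⁴ − T₂⁴ = 2.53×10^12 − 2.44×10^8 = 2.53×10^12 K⁴.
q = 5.67×10⁻⁸ × 2.53×10^12 / 7.681 = 18700 W/m².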